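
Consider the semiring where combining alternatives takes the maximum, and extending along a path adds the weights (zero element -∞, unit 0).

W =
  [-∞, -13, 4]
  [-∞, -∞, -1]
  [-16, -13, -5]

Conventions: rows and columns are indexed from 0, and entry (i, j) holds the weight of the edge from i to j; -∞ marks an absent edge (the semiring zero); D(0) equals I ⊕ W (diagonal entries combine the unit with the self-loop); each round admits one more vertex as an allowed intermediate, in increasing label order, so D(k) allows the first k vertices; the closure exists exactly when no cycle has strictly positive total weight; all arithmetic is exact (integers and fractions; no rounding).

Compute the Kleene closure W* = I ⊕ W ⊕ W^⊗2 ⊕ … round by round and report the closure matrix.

D(0):
  [0, -13, 4]
  [-∞, 0, -1]
  [-16, -13, 0]
D(1):
  [0, -13, 4]
  [-∞, 0, -1]
  [-16, -13, 0]
D(2):
  [0, -13, 4]
  [-∞, 0, -1]
  [-16, -13, 0]
D(3):
  [0, -9, 4]
  [-17, 0, -1]
  [-16, -13, 0]
Answer: W* = [[0, -9, 4], [-17, 0, -1], [-16, -13, 0]]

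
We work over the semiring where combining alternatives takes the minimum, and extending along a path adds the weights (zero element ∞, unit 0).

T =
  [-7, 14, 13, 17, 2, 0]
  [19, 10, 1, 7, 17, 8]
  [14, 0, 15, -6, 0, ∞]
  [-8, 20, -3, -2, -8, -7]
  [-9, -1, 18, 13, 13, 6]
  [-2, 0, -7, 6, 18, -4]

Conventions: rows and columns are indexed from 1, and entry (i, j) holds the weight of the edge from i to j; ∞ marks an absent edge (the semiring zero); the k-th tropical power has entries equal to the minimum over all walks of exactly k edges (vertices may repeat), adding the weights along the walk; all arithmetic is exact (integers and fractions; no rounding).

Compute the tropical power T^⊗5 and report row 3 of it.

T^⊗2:
  [-14, 0, -7, 6, -5, -7]
  [-1, 1, 1, -5, -1, 0]
  [-14, -1, -9, -8, -14, -13]
  [-17, -9, -14, -9, -10, -11]
  [-16, 5, -1, 6, -7, -9]
  [-9, -7, -11, -13, -7, -8]
T^⊗3:
  [-21, -7, -14, -13, -12, -14]
  [-13, -2, -8, -7, -13, -12]
  [-23, -15, -20, -15, -16, -17]
  [-24, -14, -18, -20, -17, -17]
  [-23, -9, -16, -7, -14, -16]
  [-21, -11, -16, -17, -21, -20]
T^⊗4:
  [-28, -14, -21, -20, -21, -21]
  [-22, -14, -19, -14, -15, -16]
  [-30, -20, -24, -26, -23, -23]
  [-31, -18, -24, -24, -28, -27]
  [-30, -16, -23, -22, -21, -23]
  [-30, -22, -27, -22, -25, -24]
T^⊗5:
  [-35, -22, -28, -27, -28, -28]
  [-29, -19, -23, -25, -22, -22]
  [-37, -24, -30, -30, -34, -33]
  [-38, -29, -34, -30, -32, -31]
  [-37, -23, -30, -29, -30, -30]
  [-37, -27, -31, -33, -30, -30]
Answer: row 3 of T^⊗5 = [-37, -24, -30, -30, -34, -33]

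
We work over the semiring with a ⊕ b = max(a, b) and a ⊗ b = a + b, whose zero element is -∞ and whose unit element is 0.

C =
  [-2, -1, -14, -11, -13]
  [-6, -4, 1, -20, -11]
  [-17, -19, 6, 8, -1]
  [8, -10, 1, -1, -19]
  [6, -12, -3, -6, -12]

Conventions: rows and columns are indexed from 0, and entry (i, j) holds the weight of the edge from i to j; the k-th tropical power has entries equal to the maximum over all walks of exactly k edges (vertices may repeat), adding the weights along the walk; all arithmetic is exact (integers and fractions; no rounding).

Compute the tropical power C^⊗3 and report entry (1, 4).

C^⊗2:
  [-3, -3, 0, -6, -12]
  [-5, -7, 7, 9, 0]
  [16, -2, 12, 14, 5]
  [7, 7, 7, 9, 0]
  [4, 5, 3, 5, -4]
C^⊗3:
  [2, -4, 6, 8, -1]
  [17, -1, 13, 15, 6]
  [22, 15, 18, 20, 11]
  [17, 6, 13, 15, 6]
  [13, 3, 9, 11, 2]
Key observation: the optimum is the walk 1->2->2->4, with weight 1 + 6 + (-1) = 6.
Optimal value attained by: walk 1->2->2->4.
Answer: (C^⊗3)[1][4] = 6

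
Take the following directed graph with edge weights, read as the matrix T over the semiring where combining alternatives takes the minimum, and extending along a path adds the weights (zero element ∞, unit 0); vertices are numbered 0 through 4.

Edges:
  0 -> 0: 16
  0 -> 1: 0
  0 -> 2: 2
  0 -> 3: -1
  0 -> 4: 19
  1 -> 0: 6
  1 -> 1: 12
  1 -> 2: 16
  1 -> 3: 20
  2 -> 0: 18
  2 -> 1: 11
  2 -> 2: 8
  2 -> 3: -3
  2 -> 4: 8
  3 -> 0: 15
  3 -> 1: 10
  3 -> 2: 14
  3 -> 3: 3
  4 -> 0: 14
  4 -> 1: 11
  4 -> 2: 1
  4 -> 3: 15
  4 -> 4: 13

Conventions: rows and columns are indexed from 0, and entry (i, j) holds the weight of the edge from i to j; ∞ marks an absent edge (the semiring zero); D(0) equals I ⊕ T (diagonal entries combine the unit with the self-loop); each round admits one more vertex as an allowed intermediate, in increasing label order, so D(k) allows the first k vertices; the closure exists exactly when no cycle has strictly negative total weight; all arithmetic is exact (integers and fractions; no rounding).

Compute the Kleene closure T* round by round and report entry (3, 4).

D(0):
  [0, 0, 2, -1, 19]
  [6, 0, 16, 20, ∞]
  [18, 11, 0, -3, 8]
  [15, 10, 14, 0, ∞]
  [14, 11, 1, 15, 0]
D(1):
  [0, 0, 2, -1, 19]
  [6, 0, 8, 5, 25]
  [18, 11, 0, -3, 8]
  [15, 10, 14, 0, 34]
  [14, 11, 1, 13, 0]
D(2):
  [0, 0, 2, -1, 19]
  [6, 0, 8, 5, 25]
  [17, 11, 0, -3, 8]
  [15, 10, 14, 0, 34]
  [14, 11, 1, 13, 0]
D(3):
  [0, 0, 2, -1, 10]
  [6, 0, 8, 5, 16]
  [17, 11, 0, -3, 8]
  [15, 10, 14, 0, 22]
  [14, 11, 1, -2, 0]
D(4):
  [0, 0, 2, -1, 10]
  [6, 0, 8, 5, 16]
  [12, 7, 0, -3, 8]
  [15, 10, 14, 0, 22]
  [13, 8, 1, -2, 0]
D(5):
  [0, 0, 2, -1, 10]
  [6, 0, 8, 5, 16]
  [12, 7, 0, -3, 8]
  [15, 10, 14, 0, 22]
  [13, 8, 1, -2, 0]
Answer: T*[3][4] = 22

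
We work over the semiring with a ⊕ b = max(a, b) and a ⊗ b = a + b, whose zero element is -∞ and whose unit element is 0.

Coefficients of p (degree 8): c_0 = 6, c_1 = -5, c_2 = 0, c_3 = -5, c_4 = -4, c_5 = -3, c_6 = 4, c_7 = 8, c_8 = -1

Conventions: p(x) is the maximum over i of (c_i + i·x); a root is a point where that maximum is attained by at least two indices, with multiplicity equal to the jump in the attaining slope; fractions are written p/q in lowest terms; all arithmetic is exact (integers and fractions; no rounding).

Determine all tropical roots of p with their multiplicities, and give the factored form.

hull edge (i=0, c=6) to (i=7, c=8): slope 2/7, span 7
hull edge (i=7, c=8) to (i=8, c=-1): slope -9, span 1
Factored form: p(x) = -1 ⊗ (x ⊕ (-2/7)) ⊗ (x ⊕ (-2/7)) ⊗ (x ⊕ (-2/7)) ⊗ (x ⊕ (-2/7)) ⊗ (x ⊕ (-2/7)) ⊗ (x ⊕ (-2/7)) ⊗ (x ⊕ (-2/7)) ⊗ (x ⊕ 9)
Answer: roots = -2/7 (mult 7), 9 (mult 1)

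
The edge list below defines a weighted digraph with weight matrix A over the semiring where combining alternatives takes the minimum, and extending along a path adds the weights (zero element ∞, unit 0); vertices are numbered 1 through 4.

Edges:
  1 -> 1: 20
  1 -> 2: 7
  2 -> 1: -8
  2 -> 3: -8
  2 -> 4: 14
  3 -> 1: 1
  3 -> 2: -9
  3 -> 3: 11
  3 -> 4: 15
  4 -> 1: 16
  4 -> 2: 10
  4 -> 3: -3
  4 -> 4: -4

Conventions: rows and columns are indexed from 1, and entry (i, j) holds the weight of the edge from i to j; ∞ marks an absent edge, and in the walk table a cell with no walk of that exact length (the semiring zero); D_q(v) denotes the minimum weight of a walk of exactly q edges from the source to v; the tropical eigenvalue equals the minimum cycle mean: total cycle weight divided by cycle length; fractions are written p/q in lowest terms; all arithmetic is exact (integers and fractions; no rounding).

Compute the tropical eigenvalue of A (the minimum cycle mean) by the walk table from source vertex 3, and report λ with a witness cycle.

q=0: [∞, ∞, 0, ∞]
q=1: [1, -9, 11, 15]
q=2: [-17, 2, -17, 5]
q=3: [-16, -26, -6, -2]
q=4: [-34, -15, -34, -12]
Optimal cycle mean attained by: cycle 2->3->2, total (-8) + (-9), length 2.
Answer: λ = -17/2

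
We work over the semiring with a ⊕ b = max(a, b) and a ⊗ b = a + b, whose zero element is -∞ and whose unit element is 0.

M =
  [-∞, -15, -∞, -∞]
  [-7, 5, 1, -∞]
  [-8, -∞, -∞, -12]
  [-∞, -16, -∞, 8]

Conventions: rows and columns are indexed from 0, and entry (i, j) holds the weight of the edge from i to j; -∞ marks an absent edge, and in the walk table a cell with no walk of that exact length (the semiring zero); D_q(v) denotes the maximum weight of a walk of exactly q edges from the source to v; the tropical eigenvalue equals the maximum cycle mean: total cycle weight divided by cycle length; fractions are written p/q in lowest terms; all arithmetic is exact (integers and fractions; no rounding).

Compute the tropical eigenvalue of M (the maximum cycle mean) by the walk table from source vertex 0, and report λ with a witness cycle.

q=0: [0, -∞, -∞, -∞]
q=1: [-∞, -15, -∞, -∞]
q=2: [-22, -10, -14, -∞]
q=3: [-17, -5, -9, -26]
q=4: [-12, 0, -4, -18]
Optimal cycle mean attained by: cycle 3->3, total 8, length 1.
Answer: λ = 8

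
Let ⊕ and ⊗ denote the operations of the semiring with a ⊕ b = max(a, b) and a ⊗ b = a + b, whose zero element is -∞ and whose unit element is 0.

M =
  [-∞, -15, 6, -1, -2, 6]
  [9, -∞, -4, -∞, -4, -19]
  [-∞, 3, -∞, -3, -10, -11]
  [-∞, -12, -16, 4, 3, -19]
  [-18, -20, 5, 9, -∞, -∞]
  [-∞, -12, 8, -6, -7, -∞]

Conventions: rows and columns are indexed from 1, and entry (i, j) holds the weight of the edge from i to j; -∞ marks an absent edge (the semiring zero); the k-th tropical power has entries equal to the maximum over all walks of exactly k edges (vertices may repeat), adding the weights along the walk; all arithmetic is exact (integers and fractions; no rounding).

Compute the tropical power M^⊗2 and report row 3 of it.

M^⊗2:
  [-6, 9, 14, 7, 2, -5]
  [-22, -1, 15, 8, 7, 15]
  [12, -15, -1, 1, 0, -16]
  [-3, -8, 8, 12, 7, -15]
  [-11, 8, -7, 13, 12, -6]
  [-3, 11, -2, 5, -2, -3]
Answer: row 3 of M^⊗2 = [12, -15, -1, 1, 0, -16]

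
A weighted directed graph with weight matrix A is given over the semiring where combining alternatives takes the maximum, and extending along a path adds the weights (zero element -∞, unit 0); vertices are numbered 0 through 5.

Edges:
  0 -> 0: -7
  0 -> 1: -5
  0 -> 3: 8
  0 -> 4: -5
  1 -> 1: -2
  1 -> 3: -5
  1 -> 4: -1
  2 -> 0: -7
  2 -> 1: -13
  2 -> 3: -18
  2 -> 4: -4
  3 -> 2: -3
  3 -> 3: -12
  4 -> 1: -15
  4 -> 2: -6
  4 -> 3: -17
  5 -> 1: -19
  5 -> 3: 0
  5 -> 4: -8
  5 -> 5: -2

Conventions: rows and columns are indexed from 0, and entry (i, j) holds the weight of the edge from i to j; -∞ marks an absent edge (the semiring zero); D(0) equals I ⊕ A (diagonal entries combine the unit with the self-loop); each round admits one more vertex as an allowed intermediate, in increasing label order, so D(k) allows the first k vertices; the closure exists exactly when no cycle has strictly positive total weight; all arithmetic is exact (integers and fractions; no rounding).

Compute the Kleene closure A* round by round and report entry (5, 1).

D(0):
  [0, -5, -∞, 8, -5, -∞]
  [-∞, 0, -∞, -5, -1, -∞]
  [-7, -13, 0, -18, -4, -∞]
  [-∞, -∞, -3, 0, -∞, -∞]
  [-∞, -15, -6, -17, 0, -∞]
  [-∞, -19, -∞, 0, -8, 0]
D(1):
  [0, -5, -∞, 8, -5, -∞]
  [-∞, 0, -∞, -5, -1, -∞]
  [-7, -12, 0, 1, -4, -∞]
  [-∞, -∞, -3, 0, -∞, -∞]
  [-∞, -15, -6, -17, 0, -∞]
  [-∞, -19, -∞, 0, -8, 0]
D(2):
  [0, -5, -∞, 8, -5, -∞]
  [-∞, 0, -∞, -5, -1, -∞]
  [-7, -12, 0, 1, -4, -∞]
  [-∞, -∞, -3, 0, -∞, -∞]
  [-∞, -15, -6, -17, 0, -∞]
  [-∞, -19, -∞, 0, -8, 0]
D(3):
  [0, -5, -∞, 8, -5, -∞]
  [-∞, 0, -∞, -5, -1, -∞]
  [-7, -12, 0, 1, -4, -∞]
  [-10, -15, -3, 0, -7, -∞]
  [-13, -15, -6, -5, 0, -∞]
  [-∞, -19, -∞, 0, -8, 0]
D(4):
  [0, -5, 5, 8, 1, -∞]
  [-15, 0, -8, -5, -1, -∞]
  [-7, -12, 0, 1, -4, -∞]
  [-10, -15, -3, 0, -7, -∞]
  [-13, -15, -6, -5, 0, -∞]
  [-10, -15, -3, 0, -7, 0]
D(5):
  [0, -5, 5, 8, 1, -∞]
  [-14, 0, -7, -5, -1, -∞]
  [-7, -12, 0, 1, -4, -∞]
  [-10, -15, -3, 0, -7, -∞]
  [-13, -15, -6, -5, 0, -∞]
  [-10, -15, -3, 0, -7, 0]
D(6):
  [0, -5, 5, 8, 1, -∞]
  [-14, 0, -7, -5, -1, -∞]
  [-7, -12, 0, 1, -4, -∞]
  [-10, -15, -3, 0, -7, -∞]
  [-13, -15, -6, -5, 0, -∞]
  [-10, -15, -3, 0, -7, 0]
Answer: A*[5][1] = -15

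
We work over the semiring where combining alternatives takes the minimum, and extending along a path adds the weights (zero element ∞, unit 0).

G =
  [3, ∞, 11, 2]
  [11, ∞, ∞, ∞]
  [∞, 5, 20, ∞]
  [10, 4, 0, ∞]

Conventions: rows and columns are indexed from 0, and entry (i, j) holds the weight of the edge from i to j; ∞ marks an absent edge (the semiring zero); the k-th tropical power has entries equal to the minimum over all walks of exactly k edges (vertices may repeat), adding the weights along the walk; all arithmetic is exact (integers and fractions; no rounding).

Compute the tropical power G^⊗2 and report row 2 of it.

G^⊗2:
  [6, 6, 2, 5]
  [14, ∞, 22, 13]
  [16, 25, 40, ∞]
  [13, 5, 20, 12]
Answer: row 2 of G^⊗2 = [16, 25, 40, ∞]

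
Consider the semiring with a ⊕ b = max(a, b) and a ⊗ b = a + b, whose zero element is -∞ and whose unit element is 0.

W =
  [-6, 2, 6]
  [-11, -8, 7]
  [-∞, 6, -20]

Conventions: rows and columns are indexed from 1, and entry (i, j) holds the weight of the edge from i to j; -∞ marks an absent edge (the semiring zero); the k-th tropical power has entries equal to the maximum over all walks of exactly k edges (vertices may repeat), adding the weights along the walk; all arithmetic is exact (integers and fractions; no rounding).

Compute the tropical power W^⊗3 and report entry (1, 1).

W^⊗2:
  [-9, 12, 9]
  [-17, 13, -1]
  [-5, -2, 13]
W^⊗3:
  [1, 15, 19]
  [2, 5, 20]
  [-11, 19, 5]
Key observation: the optimum is the walk 1->3->2->1, with weight 6 + 6 + (-11) = 1.
Optimal value attained by: walk 1->3->2->1.
Answer: (W^⊗3)[1][1] = 1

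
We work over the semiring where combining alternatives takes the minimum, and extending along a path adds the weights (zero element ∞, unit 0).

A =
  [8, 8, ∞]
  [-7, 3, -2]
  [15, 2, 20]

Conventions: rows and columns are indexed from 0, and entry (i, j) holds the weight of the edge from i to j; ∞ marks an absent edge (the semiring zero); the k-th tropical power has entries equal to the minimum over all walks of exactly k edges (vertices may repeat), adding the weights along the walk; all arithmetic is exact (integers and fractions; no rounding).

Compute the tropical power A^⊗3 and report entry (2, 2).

A^⊗2:
  [1, 11, 6]
  [-4, 0, 1]
  [-5, 5, 0]
A^⊗3:
  [4, 8, 9]
  [-7, 3, -2]
  [-2, 2, 3]
Key observation: the optimum is the walk 2->1->1->2, with weight 2 + 3 + (-2) = 3.
Optimal value attained by: walk 2->1->1->2.
Answer: (A^⊗3)[2][2] = 3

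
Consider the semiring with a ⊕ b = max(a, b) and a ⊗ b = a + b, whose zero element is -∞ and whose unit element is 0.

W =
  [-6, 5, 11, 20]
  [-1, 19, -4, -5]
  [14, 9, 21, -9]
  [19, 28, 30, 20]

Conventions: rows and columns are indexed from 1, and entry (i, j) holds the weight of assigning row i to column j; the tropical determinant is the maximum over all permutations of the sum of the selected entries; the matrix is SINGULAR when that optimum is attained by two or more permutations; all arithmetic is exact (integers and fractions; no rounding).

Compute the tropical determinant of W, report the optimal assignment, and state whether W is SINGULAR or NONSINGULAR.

σ = (1, 2, 3, 4): (-6) + 19 + 21 + 20 = 54
σ = (1, 2, 4, 3): (-6) + 19 + (-9) + 30 = 34
σ = (1, 3, 2, 4): (-6) + (-4) + 9 + 20 = 19
σ = (1, 3, 4, 2): (-6) + (-4) + (-9) + 28 = 9
σ = (1, 4, 2, 3): (-6) + (-5) + 9 + 30 = 28
σ = (1, 4, 3, 2): (-6) + (-5) + 21 + 28 = 38
σ = (2, 1, 3, 4): 5 + (-1) + 21 + 20 = 45
σ = (2, 1, 4, 3): 5 + (-1) + (-9) + 30 = 25
σ = (2, 3, 1, 4): 5 + (-4) + 14 + 20 = 35
σ = (2, 3, 4, 1): 5 + (-4) + (-9) + 19 = 11
σ = (2, 4, 1, 3): 5 + (-5) + 14 + 30 = 44
σ = (2, 4, 3, 1): 5 + (-5) + 21 + 19 = 40
σ = (3, 1, 2, 4): 11 + (-1) + 9 + 20 = 39
σ = (3, 1, 4, 2): 11 + (-1) + (-9) + 28 = 29
σ = (3, 2, 1, 4): 11 + 19 + 14 + 20 = 64
σ = (3, 2, 4, 1): 11 + 19 + (-9) + 19 = 40
σ = (3, 4, 1, 2): 11 + (-5) + 14 + 28 = 48
σ = (3, 4, 2, 1): 11 + (-5) + 9 + 19 = 34
σ = (4, 1, 2, 3): 20 + (-1) + 9 + 30 = 58
σ = (4, 1, 3, 2): 20 + (-1) + 21 + 28 = 68
σ = (4, 2, 1, 3): 20 + 19 + 14 + 30 = 83
σ = (4, 2, 3, 1): 20 + 19 + 21 + 19 = 79
σ = (4, 3, 1, 2): 20 + (-4) + 14 + 28 = 58
σ = (4, 3, 2, 1): 20 + (-4) + 9 + 19 = 44
Optimal value attained by: σ = (4, 2, 1, 3).
Answer: det⊕(W) = 83; verdict: NONSINGULAR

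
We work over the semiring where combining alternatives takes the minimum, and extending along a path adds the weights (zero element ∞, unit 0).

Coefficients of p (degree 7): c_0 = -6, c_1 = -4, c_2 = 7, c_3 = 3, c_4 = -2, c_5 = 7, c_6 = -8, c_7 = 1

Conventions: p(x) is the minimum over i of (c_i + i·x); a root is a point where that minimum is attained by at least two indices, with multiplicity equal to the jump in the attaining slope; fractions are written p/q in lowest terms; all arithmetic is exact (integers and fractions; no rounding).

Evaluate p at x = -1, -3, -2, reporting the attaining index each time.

p(-1) = min(-6+0·(-1)=-6, -4+1·(-1)=-5, 7+2·(-1)=5, 3+3·(-1)=0, -2+4·(-1)=-6, 7+5·(-1)=2, -8+6·(-1)=-14, 1+7·(-1)=-6) = -14 (attained by i=6)
p(-3) = min(-6+0·(-3)=-6, -4+1·(-3)=-7, 7+2·(-3)=1, 3+3·(-3)=-6, -2+4·(-3)=-14, 7+5·(-3)=-8, -8+6·(-3)=-26, 1+7·(-3)=-20) = -26 (attained by i=6)
p(-2) = min(-6+0·(-2)=-6, -4+1·(-2)=-6, 7+2·(-2)=3, 3+3·(-2)=-3, -2+4·(-2)=-10, 7+5·(-2)=-3, -8+6·(-2)=-20, 1+7·(-2)=-13) = -20 (attained by i=6)
Answer: p(-1) = -14; p(-3) = -26; p(-2) = -20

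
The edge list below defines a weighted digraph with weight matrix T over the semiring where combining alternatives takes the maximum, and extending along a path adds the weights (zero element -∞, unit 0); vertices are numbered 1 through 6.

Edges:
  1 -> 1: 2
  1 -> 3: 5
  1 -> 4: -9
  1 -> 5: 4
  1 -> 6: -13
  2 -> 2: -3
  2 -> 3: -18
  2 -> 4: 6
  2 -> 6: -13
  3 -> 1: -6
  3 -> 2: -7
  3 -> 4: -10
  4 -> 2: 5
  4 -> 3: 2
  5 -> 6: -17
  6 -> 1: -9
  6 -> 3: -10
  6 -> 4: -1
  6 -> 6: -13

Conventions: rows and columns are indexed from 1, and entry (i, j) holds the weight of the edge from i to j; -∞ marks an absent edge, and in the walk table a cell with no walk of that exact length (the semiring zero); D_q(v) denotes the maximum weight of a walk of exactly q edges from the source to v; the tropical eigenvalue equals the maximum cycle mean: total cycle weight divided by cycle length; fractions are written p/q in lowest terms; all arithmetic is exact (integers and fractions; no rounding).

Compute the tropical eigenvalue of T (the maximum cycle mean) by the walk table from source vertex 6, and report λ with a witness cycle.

q=0: [-∞, -∞, -∞, -∞, -∞, 0]
q=1: [-9, -∞, -10, -1, -∞, -13]
q=2: [-7, 4, 1, -14, -5, -22]
q=3: [-5, 1, -2, 10, -3, -9]
q=4: [-3, 15, 12, 7, -1, -12]
q=5: [6, 12, 9, 21, 1, 2]
q=6: [8, 26, 23, 18, 10, -1]
Optimal cycle mean attained by: cycle 2->4->2, total 6 + 5, length 2.
Answer: λ = 11/2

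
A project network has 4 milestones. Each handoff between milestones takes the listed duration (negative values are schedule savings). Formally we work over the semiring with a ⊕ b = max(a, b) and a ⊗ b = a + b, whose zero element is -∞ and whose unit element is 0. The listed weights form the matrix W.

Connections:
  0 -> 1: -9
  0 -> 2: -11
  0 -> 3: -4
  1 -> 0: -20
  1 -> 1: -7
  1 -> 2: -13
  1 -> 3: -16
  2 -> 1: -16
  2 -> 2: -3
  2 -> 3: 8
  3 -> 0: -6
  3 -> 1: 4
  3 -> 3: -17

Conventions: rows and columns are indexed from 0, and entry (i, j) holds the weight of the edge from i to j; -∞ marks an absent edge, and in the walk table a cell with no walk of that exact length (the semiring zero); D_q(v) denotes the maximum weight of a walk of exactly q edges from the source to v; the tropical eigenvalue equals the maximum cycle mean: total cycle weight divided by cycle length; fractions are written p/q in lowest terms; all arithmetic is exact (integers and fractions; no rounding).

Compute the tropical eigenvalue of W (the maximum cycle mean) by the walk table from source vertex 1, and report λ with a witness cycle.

q=0: [-∞, 0, -∞, -∞]
q=1: [-20, -7, -13, -16]
q=2: [-22, -12, -16, -5]
q=3: [-11, -1, -19, -8]
q=4: [-14, -4, -14, -11]
Optimal cycle mean attained by: cycle 1->2->3->1, total (-13) + 8 + 4, length 3.
Answer: λ = -1/3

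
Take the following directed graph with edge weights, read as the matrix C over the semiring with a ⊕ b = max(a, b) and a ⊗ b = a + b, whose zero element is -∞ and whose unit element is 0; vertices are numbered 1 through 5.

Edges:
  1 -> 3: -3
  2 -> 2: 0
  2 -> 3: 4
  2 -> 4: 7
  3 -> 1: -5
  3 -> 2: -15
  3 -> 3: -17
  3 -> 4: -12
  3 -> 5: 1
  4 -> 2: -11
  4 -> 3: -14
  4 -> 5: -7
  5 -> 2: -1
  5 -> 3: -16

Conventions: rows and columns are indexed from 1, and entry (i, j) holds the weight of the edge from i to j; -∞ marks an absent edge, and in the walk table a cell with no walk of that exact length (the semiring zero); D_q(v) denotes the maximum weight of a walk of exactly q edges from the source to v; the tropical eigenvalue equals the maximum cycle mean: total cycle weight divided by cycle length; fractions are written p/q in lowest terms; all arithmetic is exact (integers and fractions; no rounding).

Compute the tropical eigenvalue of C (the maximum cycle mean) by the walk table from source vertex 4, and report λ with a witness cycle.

q=0: [-∞, -∞, -∞, 0, -∞]
q=1: [-∞, -11, -14, -∞, -7]
q=2: [-19, -8, -7, -4, -13]
q=3: [-12, -8, -4, -1, -6]
q=4: [-9, -7, -4, -1, -3]
q=5: [-9, -4, -3, 0, -3]
Optimal cycle mean attained by: cycle 2->3->5->2, total 4 + 1 + (-1), length 3.
Answer: λ = 4/3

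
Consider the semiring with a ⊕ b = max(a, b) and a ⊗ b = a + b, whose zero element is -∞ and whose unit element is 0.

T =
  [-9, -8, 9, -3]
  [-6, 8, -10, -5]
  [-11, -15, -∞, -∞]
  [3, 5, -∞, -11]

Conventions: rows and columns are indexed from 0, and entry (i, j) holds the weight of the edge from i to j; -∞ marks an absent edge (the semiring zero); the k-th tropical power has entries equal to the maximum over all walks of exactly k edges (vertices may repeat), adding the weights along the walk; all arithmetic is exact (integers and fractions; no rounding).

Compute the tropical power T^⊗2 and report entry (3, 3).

T^⊗2:
  [0, 2, 0, -12]
  [2, 16, 3, 3]
  [-20, -7, -2, -14]
  [-1, 13, 12, 0]
Key observation: the optimum is the walk 3->0->3, with weight 3 + (-3) = 0.
Optimal value attained by: walk 3->0->3.
Answer: (T^⊗2)[3][3] = 0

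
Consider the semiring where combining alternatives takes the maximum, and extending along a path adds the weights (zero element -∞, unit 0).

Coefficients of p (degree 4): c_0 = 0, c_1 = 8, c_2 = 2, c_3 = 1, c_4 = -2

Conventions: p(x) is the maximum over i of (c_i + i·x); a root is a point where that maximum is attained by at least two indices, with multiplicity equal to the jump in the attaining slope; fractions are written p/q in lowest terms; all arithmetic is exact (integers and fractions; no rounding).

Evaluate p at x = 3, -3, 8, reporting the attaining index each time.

p(3) = max(0+0·3=0, 8+1·3=11, 2+2·3=8, 1+3·3=10, -2+4·3=10) = 11 (attained by i=1)
p(-3) = max(0+0·(-3)=0, 8+1·(-3)=5, 2+2·(-3)=-4, 1+3·(-3)=-8, -2+4·(-3)=-14) = 5 (attained by i=1)
p(8) = max(0+0·8=0, 8+1·8=16, 2+2·8=18, 1+3·8=25, -2+4·8=30) = 30 (attained by i=4)
Answer: p(3) = 11; p(-3) = 5; p(8) = 30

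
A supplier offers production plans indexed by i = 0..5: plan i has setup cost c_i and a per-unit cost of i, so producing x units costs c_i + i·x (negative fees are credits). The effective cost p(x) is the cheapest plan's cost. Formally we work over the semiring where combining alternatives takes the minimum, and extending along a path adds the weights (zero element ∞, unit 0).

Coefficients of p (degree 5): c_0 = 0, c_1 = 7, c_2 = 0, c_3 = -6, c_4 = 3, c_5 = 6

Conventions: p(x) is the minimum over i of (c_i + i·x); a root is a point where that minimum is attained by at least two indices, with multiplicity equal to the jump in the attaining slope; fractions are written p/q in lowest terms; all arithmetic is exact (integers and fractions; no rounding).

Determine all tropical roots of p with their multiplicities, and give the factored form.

hull edge (i=0, c=0) to (i=3, c=-6): slope -2, span 3
hull edge (i=3, c=-6) to (i=5, c=6): slope 6, span 2
Factored form: p(x) = 6 ⊗ (x ⊕ (-6)) ⊗ (x ⊕ (-6)) ⊗ (x ⊕ 2) ⊗ (x ⊕ 2) ⊗ (x ⊕ 2)
Answer: roots = -6 (mult 2), 2 (mult 3)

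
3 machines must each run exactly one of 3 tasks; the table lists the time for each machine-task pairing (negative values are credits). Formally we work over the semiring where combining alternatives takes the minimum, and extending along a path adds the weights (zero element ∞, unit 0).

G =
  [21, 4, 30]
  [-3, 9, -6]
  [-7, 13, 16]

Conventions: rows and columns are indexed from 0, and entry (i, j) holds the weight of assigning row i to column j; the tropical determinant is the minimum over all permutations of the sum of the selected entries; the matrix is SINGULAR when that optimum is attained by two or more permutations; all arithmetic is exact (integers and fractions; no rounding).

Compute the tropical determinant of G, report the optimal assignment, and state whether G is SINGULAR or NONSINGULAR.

σ = (0, 1, 2): 21 + 9 + 16 = 46
σ = (0, 2, 1): 21 + (-6) + 13 = 28
σ = (1, 0, 2): 4 + (-3) + 16 = 17
σ = (1, 2, 0): 4 + (-6) + (-7) = -9
σ = (2, 0, 1): 30 + (-3) + 13 = 40
σ = (2, 1, 0): 30 + 9 + (-7) = 32
Optimal value attained by: σ = (1, 2, 0).
Answer: det⊕(G) = -9; verdict: NONSINGULAR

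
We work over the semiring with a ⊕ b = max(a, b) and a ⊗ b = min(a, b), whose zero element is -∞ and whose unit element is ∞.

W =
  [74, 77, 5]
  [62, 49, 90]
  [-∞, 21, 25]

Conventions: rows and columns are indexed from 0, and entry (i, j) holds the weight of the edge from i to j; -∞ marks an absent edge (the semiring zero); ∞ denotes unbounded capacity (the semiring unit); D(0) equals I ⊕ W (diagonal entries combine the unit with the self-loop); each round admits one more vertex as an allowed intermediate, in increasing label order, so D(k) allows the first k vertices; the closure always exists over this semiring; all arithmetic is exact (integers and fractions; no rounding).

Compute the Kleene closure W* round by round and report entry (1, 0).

D(0):
  [∞, 77, 5]
  [62, ∞, 90]
  [-∞, 21, ∞]
D(1):
  [∞, 77, 5]
  [62, ∞, 90]
  [-∞, 21, ∞]
D(2):
  [∞, 77, 77]
  [62, ∞, 90]
  [21, 21, ∞]
D(3):
  [∞, 77, 77]
  [62, ∞, 90]
  [21, 21, ∞]
Answer: W*[1][0] = 62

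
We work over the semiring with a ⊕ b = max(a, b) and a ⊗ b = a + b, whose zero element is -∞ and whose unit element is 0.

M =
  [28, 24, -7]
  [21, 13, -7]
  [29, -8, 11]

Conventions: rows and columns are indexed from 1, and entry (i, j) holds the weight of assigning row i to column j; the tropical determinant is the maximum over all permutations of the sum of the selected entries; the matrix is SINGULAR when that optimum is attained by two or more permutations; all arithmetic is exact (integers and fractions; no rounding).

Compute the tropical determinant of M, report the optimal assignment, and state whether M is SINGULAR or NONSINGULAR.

σ = (1, 2, 3): 28 + 13 + 11 = 52
σ = (1, 3, 2): 28 + (-7) + (-8) = 13
σ = (2, 1, 3): 24 + 21 + 11 = 56
σ = (2, 3, 1): 24 + (-7) + 29 = 46
σ = (3, 1, 2): (-7) + 21 + (-8) = 6
σ = (3, 2, 1): (-7) + 13 + 29 = 35
Optimal value attained by: σ = (2, 1, 3).
Answer: det⊕(M) = 56; verdict: NONSINGULAR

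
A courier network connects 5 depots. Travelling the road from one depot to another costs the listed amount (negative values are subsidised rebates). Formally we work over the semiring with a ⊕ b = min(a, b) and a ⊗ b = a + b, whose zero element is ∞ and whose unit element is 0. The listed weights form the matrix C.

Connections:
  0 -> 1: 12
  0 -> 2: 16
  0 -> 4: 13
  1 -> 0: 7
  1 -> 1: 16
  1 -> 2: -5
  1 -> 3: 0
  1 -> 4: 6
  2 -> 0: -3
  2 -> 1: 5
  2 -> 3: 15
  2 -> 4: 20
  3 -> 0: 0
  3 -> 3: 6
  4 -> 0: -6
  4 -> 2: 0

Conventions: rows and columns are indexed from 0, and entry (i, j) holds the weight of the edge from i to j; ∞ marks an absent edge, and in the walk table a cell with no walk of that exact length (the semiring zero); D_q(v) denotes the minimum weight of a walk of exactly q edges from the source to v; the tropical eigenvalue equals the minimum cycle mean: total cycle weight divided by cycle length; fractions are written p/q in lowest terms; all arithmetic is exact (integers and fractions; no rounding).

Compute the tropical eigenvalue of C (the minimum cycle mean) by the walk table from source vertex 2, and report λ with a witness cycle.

q=0: [∞, ∞, 0, ∞, ∞]
q=1: [-3, 5, ∞, 15, 20]
q=2: [12, 9, 0, 5, 10]
q=3: [-3, 5, 4, 9, 15]
q=4: [1, 9, 0, 5, 10]
q=5: [-3, 5, 4, 9, 14]
Optimal cycle mean attained by: cycle 1->2->1, total (-5) + 5, length 2.
Answer: λ = 0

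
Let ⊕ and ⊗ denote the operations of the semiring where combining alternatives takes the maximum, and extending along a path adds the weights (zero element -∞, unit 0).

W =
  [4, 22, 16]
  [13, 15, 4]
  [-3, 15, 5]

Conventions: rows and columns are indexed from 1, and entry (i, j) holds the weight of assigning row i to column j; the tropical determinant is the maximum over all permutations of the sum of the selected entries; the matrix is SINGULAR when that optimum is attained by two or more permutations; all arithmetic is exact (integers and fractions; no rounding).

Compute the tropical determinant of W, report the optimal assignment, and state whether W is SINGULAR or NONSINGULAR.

σ = (1, 2, 3): 4 + 15 + 5 = 24
σ = (1, 3, 2): 4 + 4 + 15 = 23
σ = (2, 1, 3): 22 + 13 + 5 = 40
σ = (2, 3, 1): 22 + 4 + (-3) = 23
σ = (3, 1, 2): 16 + 13 + 15 = 44
σ = (3, 2, 1): 16 + 15 + (-3) = 28
Optimal value attained by: σ = (3, 1, 2).
Answer: det⊕(W) = 44; verdict: NONSINGULAR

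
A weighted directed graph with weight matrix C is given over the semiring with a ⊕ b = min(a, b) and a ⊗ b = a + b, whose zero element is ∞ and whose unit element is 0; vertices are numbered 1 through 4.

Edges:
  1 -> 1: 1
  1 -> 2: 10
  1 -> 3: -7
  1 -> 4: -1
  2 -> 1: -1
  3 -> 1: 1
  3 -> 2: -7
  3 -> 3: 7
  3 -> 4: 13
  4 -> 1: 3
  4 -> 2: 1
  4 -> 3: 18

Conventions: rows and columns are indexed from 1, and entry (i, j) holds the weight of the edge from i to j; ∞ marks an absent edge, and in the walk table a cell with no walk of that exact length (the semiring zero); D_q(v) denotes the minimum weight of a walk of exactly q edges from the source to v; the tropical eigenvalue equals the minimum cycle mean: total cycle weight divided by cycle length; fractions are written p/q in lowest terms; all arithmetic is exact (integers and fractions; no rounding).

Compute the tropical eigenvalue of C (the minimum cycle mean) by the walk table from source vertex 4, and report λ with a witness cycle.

q=0: [∞, ∞, ∞, 0]
q=1: [3, 1, 18, ∞]
q=2: [0, 11, -4, 2]
q=3: [-3, -11, -7, -1]
q=4: [-12, -14, -10, -4]
Optimal cycle mean attained by: cycle 1->3->2->1, total (-7) + (-7) + (-1), length 3.
Answer: λ = -5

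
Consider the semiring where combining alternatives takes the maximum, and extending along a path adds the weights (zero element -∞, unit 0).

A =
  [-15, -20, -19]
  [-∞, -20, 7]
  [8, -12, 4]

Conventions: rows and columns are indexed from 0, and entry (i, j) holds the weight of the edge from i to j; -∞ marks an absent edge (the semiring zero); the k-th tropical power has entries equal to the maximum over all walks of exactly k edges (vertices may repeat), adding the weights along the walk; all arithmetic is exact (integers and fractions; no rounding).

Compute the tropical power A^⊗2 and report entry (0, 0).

A^⊗2:
  [-11, -31, -13]
  [15, -5, 11]
  [12, -8, 8]
Key observation: the optimum is the walk 0->2->0, with weight (-19) + 8 = -11.
Optimal value attained by: walk 0->2->0.
Answer: (A^⊗2)[0][0] = -11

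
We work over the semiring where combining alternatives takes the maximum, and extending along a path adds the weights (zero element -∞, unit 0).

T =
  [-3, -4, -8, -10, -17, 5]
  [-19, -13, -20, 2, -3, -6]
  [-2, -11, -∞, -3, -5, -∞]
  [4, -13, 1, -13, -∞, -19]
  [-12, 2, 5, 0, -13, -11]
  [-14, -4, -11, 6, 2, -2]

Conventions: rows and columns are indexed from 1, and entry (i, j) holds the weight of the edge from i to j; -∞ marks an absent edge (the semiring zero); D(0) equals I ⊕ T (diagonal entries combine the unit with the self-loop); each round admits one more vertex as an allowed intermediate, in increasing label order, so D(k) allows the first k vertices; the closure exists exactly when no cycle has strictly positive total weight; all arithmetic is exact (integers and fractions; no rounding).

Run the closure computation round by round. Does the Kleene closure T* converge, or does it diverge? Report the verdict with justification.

D(0):
  [0, -4, -8, -10, -17, 5]
  [-19, 0, -20, 2, -3, -6]
  [-2, -11, 0, -3, -5, -∞]
  [4, -13, 1, 0, -∞, -19]
  [-12, 2, 5, 0, 0, -11]
  [-14, -4, -11, 6, 2, 0]
D(1):
  [0, -4, -8, -10, -17, 5]
  [-19, 0, -20, 2, -3, -6]
  [-2, -6, 0, -3, -5, 3]
  [4, 0, 1, 0, -13, 9]
  [-12, 2, 5, 0, 0, -7]
  [-14, -4, -11, 6, 2, 0]
Detection: at round 2, diagonal entry (4, 4) turns strictly positive.
Key observation: the cycle 4->1->2->4 has total weight 4 + (-4) + 2, which is strictly positive.
Answer: DIVERGES — positive cycle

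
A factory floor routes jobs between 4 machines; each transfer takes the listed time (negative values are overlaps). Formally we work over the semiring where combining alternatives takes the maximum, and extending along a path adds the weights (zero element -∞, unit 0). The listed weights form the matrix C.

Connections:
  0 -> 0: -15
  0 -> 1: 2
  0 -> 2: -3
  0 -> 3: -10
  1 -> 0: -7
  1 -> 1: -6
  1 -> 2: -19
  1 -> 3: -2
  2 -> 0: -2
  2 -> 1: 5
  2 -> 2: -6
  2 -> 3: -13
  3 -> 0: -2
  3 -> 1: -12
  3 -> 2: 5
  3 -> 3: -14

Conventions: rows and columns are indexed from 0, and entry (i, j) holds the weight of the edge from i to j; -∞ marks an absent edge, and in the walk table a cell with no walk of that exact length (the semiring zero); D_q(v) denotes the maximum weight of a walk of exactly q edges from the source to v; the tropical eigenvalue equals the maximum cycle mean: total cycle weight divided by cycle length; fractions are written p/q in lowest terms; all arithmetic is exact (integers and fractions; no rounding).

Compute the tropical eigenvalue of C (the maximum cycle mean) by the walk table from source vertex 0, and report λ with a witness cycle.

q=0: [0, -∞, -∞, -∞]
q=1: [-15, 2, -3, -10]
q=2: [-5, 2, -5, 0]
q=3: [-2, 0, 5, 0]
q=4: [3, 10, 5, -2]
Optimal cycle mean attained by: cycle 1->3->2->1, total (-2) + 5 + 5, length 3.
Answer: λ = 8/3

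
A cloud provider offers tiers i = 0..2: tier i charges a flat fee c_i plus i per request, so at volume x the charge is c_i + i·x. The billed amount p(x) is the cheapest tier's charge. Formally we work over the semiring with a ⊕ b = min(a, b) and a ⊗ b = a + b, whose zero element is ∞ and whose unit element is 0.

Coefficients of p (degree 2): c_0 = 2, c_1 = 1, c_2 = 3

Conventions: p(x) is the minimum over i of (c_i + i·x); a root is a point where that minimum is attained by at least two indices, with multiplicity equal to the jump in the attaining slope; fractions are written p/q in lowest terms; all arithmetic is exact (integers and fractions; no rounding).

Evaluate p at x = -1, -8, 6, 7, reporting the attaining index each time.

p(-1) = min(2+0·(-1)=2, 1+1·(-1)=0, 3+2·(-1)=1) = 0 (attained by i=1)
p(-8) = min(2+0·(-8)=2, 1+1·(-8)=-7, 3+2·(-8)=-13) = -13 (attained by i=2)
p(6) = min(2+0·6=2, 1+1·6=7, 3+2·6=15) = 2 (attained by i=0)
p(7) = min(2+0·7=2, 1+1·7=8, 3+2·7=17) = 2 (attained by i=0)
Answer: p(-1) = 0; p(-8) = -13; p(6) = 2; p(7) = 2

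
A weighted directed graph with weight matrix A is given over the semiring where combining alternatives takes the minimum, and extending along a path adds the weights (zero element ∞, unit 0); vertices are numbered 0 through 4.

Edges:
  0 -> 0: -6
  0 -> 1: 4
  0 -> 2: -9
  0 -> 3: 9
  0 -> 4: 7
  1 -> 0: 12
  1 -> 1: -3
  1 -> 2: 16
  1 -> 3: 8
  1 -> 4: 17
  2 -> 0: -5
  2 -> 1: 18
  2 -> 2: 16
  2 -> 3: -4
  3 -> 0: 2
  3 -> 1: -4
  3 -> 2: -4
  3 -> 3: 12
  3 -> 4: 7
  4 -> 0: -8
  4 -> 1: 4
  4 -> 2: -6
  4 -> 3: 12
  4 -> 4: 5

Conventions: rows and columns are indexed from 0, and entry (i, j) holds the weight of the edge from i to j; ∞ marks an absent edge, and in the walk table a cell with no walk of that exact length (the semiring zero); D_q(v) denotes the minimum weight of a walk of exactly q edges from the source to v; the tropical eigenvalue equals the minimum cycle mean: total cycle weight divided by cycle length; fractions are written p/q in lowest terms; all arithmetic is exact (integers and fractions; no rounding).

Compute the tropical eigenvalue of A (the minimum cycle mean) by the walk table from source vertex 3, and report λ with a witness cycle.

q=0: [∞, ∞, ∞, 0, ∞]
q=1: [2, -4, -4, 12, 7]
q=2: [-9, -7, -7, -8, 9]
q=3: [-15, -12, -18, -11, -2]
q=4: [-23, -15, -24, -22, -8]
q=5: [-29, -26, -32, -28, -16]
Optimal cycle mean attained by: cycle 0->2->0, total (-9) + (-5), length 2.
Answer: λ = -7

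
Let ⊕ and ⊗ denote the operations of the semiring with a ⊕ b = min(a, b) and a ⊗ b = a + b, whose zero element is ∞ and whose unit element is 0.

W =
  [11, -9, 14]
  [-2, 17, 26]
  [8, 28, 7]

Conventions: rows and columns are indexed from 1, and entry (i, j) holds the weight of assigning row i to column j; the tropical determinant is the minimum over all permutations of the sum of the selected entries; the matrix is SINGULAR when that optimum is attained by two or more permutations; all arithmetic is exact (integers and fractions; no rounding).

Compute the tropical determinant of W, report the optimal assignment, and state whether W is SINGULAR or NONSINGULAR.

σ = (1, 2, 3): 11 + 17 + 7 = 35
σ = (1, 3, 2): 11 + 26 + 28 = 65
σ = (2, 1, 3): (-9) + (-2) + 7 = -4
σ = (2, 3, 1): (-9) + 26 + 8 = 25
σ = (3, 1, 2): 14 + (-2) + 28 = 40
σ = (3, 2, 1): 14 + 17 + 8 = 39
Optimal value attained by: σ = (2, 1, 3).
Answer: det⊕(W) = -4; verdict: NONSINGULAR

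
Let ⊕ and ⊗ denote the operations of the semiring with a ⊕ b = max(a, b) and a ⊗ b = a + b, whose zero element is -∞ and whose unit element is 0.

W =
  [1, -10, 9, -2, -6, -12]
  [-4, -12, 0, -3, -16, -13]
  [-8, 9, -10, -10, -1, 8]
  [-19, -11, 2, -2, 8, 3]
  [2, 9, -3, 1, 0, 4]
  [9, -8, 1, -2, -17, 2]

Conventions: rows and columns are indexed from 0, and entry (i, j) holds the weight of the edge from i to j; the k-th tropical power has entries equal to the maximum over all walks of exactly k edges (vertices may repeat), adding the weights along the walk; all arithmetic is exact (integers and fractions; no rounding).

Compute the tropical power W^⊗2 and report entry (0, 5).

W^⊗2:
  [2, 18, 10, -1, 8, 17]
  [-3, 9, 5, -5, 5, 8]
  [17, 8, 9, 6, -1, 10]
  [12, 17, 5, 9, 8, 12]
  [13, 9, 11, 6, 9, 6]
  [11, 10, 18, 7, 6, 9]
Key observation: the optimum is the walk 0->2->5, with weight 9 + 8 = 17.
Optimal value attained by: walk 0->2->5.
Answer: (W^⊗2)[0][5] = 17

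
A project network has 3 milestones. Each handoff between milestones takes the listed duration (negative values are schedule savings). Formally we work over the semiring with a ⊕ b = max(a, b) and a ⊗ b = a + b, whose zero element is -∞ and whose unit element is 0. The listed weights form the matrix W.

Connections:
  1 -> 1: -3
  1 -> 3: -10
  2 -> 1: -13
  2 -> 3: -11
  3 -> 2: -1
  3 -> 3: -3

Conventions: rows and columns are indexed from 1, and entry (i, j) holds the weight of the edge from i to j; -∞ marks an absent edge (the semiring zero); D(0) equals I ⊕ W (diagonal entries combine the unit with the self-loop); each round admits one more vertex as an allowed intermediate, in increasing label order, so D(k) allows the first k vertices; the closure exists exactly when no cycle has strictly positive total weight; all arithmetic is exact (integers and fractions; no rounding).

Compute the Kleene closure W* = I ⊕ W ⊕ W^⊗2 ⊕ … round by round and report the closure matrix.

D(0):
  [0, -∞, -10]
  [-13, 0, -11]
  [-∞, -1, 0]
D(1):
  [0, -∞, -10]
  [-13, 0, -11]
  [-∞, -1, 0]
D(2):
  [0, -∞, -10]
  [-13, 0, -11]
  [-14, -1, 0]
D(3):
  [0, -11, -10]
  [-13, 0, -11]
  [-14, -1, 0]
Answer: W* = [[0, -11, -10], [-13, 0, -11], [-14, -1, 0]]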